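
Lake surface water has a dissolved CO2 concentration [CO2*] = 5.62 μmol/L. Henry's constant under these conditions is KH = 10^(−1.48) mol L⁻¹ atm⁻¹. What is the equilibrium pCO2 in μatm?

pCO2 = 170 μatm

KH = 10^(−1.48) = 3.311×10^-2 mol L⁻¹ atm⁻¹
pCO2 = [CO2*]/KH = 5.62×10^-6 / 3.311×10^-2 = 1.70×10^-4 atm = 170 μatm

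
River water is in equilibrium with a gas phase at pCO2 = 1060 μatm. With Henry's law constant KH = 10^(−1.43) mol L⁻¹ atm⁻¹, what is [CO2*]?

KH = 10^(−1.43) = 3.715×10^-2 mol L⁻¹ atm⁻¹
[CO2*] = KH · pCO2 = 3.715×10^-2 × 1060×10^-6 atm = 3.94×10^-5 mol/L

[CO2*] = 39.4 μmol/L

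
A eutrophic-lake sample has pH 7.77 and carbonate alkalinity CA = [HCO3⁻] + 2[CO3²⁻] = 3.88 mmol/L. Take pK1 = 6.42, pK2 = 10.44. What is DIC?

DIC = 4.04 mmol/L

CA = [HCO3⁻] + 2[CO3²⁻] = (α₁ + 2α₂)·DIC
At pH 7.77: [H⁺]/K1 = 10^-1.35 = 0.044668, K2/[H⁺] = 10^-2.67 = 0.0021380
α₁ = 1/(1 + 0.044668 + 0.0021380) = 1/1.0468 = 0.9553; α₂ = α₁·K2/[H⁺] = 0.002042
α₁ + 2α₂ = 0.9594
DIC = CA / (α₁ + 2α₂) = 3.88 / 0.9594 = 4.04 mmol/L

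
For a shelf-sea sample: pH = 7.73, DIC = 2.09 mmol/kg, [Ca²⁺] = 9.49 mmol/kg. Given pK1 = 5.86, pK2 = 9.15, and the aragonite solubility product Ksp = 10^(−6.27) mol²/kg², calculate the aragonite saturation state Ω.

Ω = 1.34

α₂ = 1 / (1 + [H⁺]/K2 + [H⁺]²/(K1K2)) = 1 / (1 + 10^+1.42 + 10^-0.45)
   = 1 / (1 + 26.303 + 0.35481) = 1/27.657 = 0.03616
[CO3²⁻] = α₂ × DIC = 0.03616 × 2.09 = 0.07557 mmol/kg
Ksp = 10^(−6.27) = 5.370×10^-7
Ω = [Ca²⁺][CO3²⁻]/Ksp = (9.49×10^-3)(7.557×10^-5) / 5.370×10^-7 = 1.34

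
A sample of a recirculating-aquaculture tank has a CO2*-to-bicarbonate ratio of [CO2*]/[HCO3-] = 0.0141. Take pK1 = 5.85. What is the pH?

From K1 = [H⁺][HCO3-]/[CO2*]:  pH = pK1 − log₁₀([CO2*]/[HCO3-])
log₁₀(0.0141) = -1.851
pH = 5.85 − (-1.851) = 7.70

pH = 7.70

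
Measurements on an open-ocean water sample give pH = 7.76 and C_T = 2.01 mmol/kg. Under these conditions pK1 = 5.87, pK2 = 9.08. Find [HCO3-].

[HCO3⁻] = 1.89 mmol/kg

α₁ = 1 / (1 + [H⁺]/K1 + K2/[H⁺]) = 1 / (1 + 10^-1.89 + 10^-1.32)
   = 1 / (1 + 0.012882 + 0.047863) = 1/1.0607 = 0.9427
[HCO3⁻] = α₁ × DIC = 0.9427 × 2.01 = 1.89 mmol/kg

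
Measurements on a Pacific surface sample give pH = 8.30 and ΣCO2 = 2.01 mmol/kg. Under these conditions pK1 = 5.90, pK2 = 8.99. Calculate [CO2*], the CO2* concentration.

α₀ = 1 / (1 + K1/[H⁺] + K1K2/[H⁺]²) = 1 / (1 + 10^+2.40 + 10^+1.71)
   = 1 / (1 + 251.19 + 51.286) = 1/303.47 = 0.003295
[CO2*] = α₀ × DIC = 0.003295 × 2.01 = 0.00662 mmol/kg = 6.62 μmol/kg

[CO2*] = 6.62 μmol/kg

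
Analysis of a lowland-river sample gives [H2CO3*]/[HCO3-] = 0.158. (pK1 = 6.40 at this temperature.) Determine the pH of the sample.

pH = 7.20

From K1 = [H⁺][HCO3-]/[H2CO3*]:  pH = pK1 − log₁₀([H2CO3*]/[HCO3-])
log₁₀(0.158) = -0.801
pH = 6.40 − (-0.801) = 7.20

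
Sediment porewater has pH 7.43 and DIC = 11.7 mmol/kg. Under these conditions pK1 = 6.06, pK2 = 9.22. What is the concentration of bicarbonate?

[HCO3⁻] = 11.0 mmol/kg

α₁ = 1 / (1 + [H⁺]/K1 + K2/[H⁺]) = 1 / (1 + 10^-1.37 + 10^-1.79)
   = 1 / (1 + 0.042658 + 0.016218) = 1/1.0589 = 0.9444
[HCO3⁻] = α₁ × DIC = 0.9444 × 11.7 = 11.0 mmol/kg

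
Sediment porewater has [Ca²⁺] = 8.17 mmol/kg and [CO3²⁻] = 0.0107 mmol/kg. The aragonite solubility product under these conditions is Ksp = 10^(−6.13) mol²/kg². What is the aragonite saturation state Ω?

Ksp = 10^(−6.13) = 7.413×10^-7
Ω = [Ca²⁺][CO3²⁻]/Ksp = (8.17×10^-3)(0.0107×10^-3) / 7.413×10^-7 = 0.118

Ω = 0.118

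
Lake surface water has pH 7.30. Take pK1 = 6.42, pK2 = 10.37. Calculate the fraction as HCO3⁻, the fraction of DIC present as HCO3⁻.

α₁ = 0.883

α₁ = 1 / (1 + [H⁺]/K1 + K2/[H⁺]) = 1 / (1 + 10^-0.88 + 10^-3.07)
   = 1 / (1 + 0.13183 + 0.00085114) = 1/1.1327 = 0.8829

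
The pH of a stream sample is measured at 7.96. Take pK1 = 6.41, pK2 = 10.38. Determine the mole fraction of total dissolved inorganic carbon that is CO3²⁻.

α₂ = 0.00368

α₂ = 1 / (1 + [H⁺]/K2 + [H⁺]²/(K1K2)) = 1 / (1 + 10^+2.42 + 10^+0.87)
   = 1 / (1 + 263.03 + 7.4131) = 1/271.44 = 0.003684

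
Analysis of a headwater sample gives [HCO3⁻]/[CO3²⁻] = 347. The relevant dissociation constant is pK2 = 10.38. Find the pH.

From K2 = [H⁺][CO3²⁻]/[HCO3⁻]:  pH = pK2 − log₁₀([HCO3⁻]/[CO3²⁻])
log₁₀(347) = +2.540
pH = 10.38 − (+2.540) = 7.84

pH = 7.84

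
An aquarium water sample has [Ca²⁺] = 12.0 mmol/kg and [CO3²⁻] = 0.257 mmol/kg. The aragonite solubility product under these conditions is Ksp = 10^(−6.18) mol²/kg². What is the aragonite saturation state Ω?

Ω = 4.67

Ksp = 10^(−6.18) = 6.607×10^-7
Ω = [Ca²⁺][CO3²⁻]/Ksp = (12.0×10^-3)(0.257×10^-3) / 6.607×10^-7 = 4.67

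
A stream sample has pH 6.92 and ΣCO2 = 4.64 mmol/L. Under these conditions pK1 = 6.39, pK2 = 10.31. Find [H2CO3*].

[CO2*] = 1.06 mmol/L

α₀ = 1 / (1 + K1/[H⁺] + K1K2/[H⁺]²) = 1 / (1 + 10^+0.53 + 10^-2.86)
   = 1 / (1 + 3.3884 + 0.0013804) = 1/4.3898 = 0.2278
[CO2*] = α₀ × DIC = 0.2278 × 4.64 = 1.06 mmol/L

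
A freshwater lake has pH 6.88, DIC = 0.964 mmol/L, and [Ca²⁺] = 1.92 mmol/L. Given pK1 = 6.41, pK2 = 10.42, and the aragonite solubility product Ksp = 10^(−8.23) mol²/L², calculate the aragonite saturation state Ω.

α₂ = 1 / (1 + [H⁺]/K2 + [H⁺]²/(K1K2)) = 1 / (1 + 10^+3.54 + 10^+3.07)
   = 1 / (1 + 3467.4 + 1174.9) = 1/4643.3 = 0.0002154
[CO3²⁻] = α₂ × DIC = 0.0002154 × 0.964 = 0.0002076 mmol/L = 0.2076 μmol/L
Ksp = 10^(−8.23) = 5.888×10^-9
Ω = [Ca²⁺][CO3²⁻]/Ksp = (1.92×10^-3)(2.076×10^-7) / 5.888×10^-9 = 0.0677

Ω = 0.0677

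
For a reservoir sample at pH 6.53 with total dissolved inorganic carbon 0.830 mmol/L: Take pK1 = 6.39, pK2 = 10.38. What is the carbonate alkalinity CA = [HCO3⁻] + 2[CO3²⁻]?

CA = [HCO3⁻] + 2[CO3²⁻] = (α₁ + 2α₂)·DIC
At pH 6.53: [H⁺]/K1 = 10^-0.14 = 0.72444, K2/[H⁺] = 10^-3.85 = 0.00014125
α₁ = 1/(1 + 0.72444 + 0.00014125) = 1/1.7246 = 0.5799; α₂ = α₁·K2/[H⁺] = 8.191×10^-5
α₁ + 2α₂ = 0.5800
CA = 0.5800 × 0.830 = 0.481 mmol/L

CA = 0.481 mmol/L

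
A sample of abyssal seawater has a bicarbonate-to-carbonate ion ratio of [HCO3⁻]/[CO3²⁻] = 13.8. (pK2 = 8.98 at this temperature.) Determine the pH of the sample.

pH = 7.84

From K2 = [H⁺][CO3²⁻]/[HCO3⁻]:  pH = pK2 − log₁₀([HCO3⁻]/[CO3²⁻])
log₁₀(13.8) = +1.140
pH = 8.98 − (+1.140) = 7.84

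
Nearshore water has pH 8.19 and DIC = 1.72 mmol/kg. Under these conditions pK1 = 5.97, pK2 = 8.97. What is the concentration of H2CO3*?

α₀ = 1 / (1 + K1/[H⁺] + K1K2/[H⁺]²) = 1 / (1 + 10^+2.22 + 10^+1.44)
   = 1 / (1 + 165.96 + 27.542) = 1/194.50 = 0.005141
[CO2*] = α₀ × DIC = 0.005141 × 1.72 = 0.00884 mmol/kg = 8.84 μmol/kg

[CO2*] = 8.84 μmol/kg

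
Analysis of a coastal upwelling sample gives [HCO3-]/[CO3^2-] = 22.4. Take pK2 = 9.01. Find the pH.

From K2 = [H⁺][CO3^2-]/[HCO3-]:  pH = pK2 − log₁₀([HCO3-]/[CO3^2-])
log₁₀(22.4) = +1.350
pH = 9.01 − (+1.350) = 7.66

pH = 7.66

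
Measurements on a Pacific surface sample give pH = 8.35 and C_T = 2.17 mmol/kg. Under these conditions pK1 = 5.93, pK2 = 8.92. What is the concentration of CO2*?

α₀ = 1 / (1 + K1/[H⁺] + K1K2/[H⁺]²) = 1 / (1 + 10^+2.42 + 10^+1.85)
   = 1 / (1 + 263.03 + 70.795) = 1/334.82 = 0.002987
[CO2*] = α₀ × DIC = 0.002987 × 2.17 = 0.00648 mmol/kg = 6.48 μmol/kg

[CO2*] = 6.48 μmol/kg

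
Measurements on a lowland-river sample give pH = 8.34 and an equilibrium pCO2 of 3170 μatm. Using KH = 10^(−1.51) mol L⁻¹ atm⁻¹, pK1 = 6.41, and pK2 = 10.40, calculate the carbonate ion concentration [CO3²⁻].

[CO3²⁻] = 0.0726 mmol/L

[CO2*] = KH · pCO2 = 10^(−1.51) × 3170×10^-6 = 9.796×10^-5 mol/L
α₀ = 1/(1 + K1/[H⁺] + K1K2/[H⁺]²) = 1/(1 + 10^+1.93 + 10^-0.13) = 0.01151
DIC = [CO2*]/α₀ = 9.796×10^-5 / 0.01151 = 8.509 mmol/L
[CO3²⁻] = α₂·DIC; α₂ = 0.008535, so [CO3²⁻] = 0.008535 × 8.509 = 0.0726 mmol/L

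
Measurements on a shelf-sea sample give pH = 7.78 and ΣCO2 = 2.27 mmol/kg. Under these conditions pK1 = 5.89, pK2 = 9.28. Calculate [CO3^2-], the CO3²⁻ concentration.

[CO3²⁻] = 0.0687 mmol/kg

α₂ = 1 / (1 + [H⁺]/K2 + [H⁺]²/(K1K2)) = 1 / (1 + 10^+1.50 + 10^-0.39)
   = 1 / (1 + 31.623 + 0.40738) = 1/33.030 = 0.03028
[CO3²⁻] = α₂ × DIC = 0.03028 × 2.27 = 0.0687 mmol/kg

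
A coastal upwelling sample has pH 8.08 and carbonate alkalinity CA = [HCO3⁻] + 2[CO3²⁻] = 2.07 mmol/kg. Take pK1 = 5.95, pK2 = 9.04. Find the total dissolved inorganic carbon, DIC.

DIC = 1.90 mmol/kg

CA = [HCO3⁻] + 2[CO3²⁻] = (α₁ + 2α₂)·DIC
At pH 8.08: [H⁺]/K1 = 10^-2.13 = 0.0074131, K2/[H⁺] = 10^-0.96 = 0.10965
α₁ = 1/(1 + 0.0074131 + 0.10965) = 1/1.1171 = 0.8952; α₂ = α₁·K2/[H⁺] = 0.09816
α₁ + 2α₂ = 1.0915
DIC = CA / (α₁ + 2α₂) = 2.07 / 1.0915 = 1.90 mmol/kg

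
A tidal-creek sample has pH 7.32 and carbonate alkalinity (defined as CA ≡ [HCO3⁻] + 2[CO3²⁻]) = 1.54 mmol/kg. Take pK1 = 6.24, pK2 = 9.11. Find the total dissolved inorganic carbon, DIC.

CA = [HCO3⁻] + 2[CO3²⁻] = (α₁ + 2α₂)·DIC
At pH 7.32: [H⁺]/K1 = 10^-1.08 = 0.083176, K2/[H⁺] = 10^-1.79 = 0.016218
α₁ = 1/(1 + 0.083176 + 0.016218) = 1/1.0994 = 0.9096; α₂ = α₁·K2/[H⁺] = 0.01475
α₁ + 2α₂ = 0.9391
DIC = CA / (α₁ + 2α₂) = 1.54 / 0.9391 = 1.64 mmol/kg

DIC = 1.64 mmol/kg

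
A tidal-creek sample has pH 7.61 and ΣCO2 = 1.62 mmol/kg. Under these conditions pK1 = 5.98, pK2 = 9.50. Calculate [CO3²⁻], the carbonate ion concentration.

[CO3²⁻] = 0.0201 mmol/kg

α₂ = 1 / (1 + [H⁺]/K2 + [H⁺]²/(K1K2)) = 1 / (1 + 10^+1.89 + 10^+0.26)
   = 1 / (1 + 77.625 + 1.8197) = 1/80.444 = 0.01243
[CO3²⁻] = α₂ × DIC = 0.01243 × 1.62 = 0.0201 mmol/kg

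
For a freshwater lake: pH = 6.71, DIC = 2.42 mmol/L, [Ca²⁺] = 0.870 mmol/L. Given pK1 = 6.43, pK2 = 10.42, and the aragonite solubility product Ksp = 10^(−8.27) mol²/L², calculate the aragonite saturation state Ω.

α₂ = 1 / (1 + [H⁺]/K2 + [H⁺]²/(K1K2)) = 1 / (1 + 10^+3.71 + 10^+3.43)
   = 1 / (1 + 5128.6 + 2691.5) = 1/7821.1 = 0.0001279
[CO3²⁻] = α₂ × DIC = 0.0001279 × 2.42 = 0.0003094 mmol/L = 0.3094 μmol/L
Ksp = 10^(−8.27) = 5.370×10^-9
Ω = [Ca²⁺][CO3²⁻]/Ksp = (0.870×10^-3)(3.094×10^-7) / 5.370×10^-9 = 0.0501

Ω = 0.0501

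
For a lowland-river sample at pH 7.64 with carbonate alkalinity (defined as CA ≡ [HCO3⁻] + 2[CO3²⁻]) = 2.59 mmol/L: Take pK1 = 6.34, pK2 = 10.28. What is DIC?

DIC = 2.71 mmol/L

CA = [HCO3⁻] + 2[CO3²⁻] = (α₁ + 2α₂)·DIC
At pH 7.64: [H⁺]/K1 = 10^-1.30 = 0.050119, K2/[H⁺] = 10^-2.64 = 0.0022909
α₁ = 1/(1 + 0.050119 + 0.0022909) = 1/1.0524 = 0.9502; α₂ = α₁·K2/[H⁺] = 0.002177
α₁ + 2α₂ = 0.9546
DIC = CA / (α₁ + 2α₂) = 2.59 / 0.9546 = 2.71 mmol/L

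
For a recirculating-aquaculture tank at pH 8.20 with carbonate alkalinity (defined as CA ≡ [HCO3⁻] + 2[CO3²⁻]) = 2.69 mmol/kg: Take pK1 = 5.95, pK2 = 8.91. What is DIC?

DIC = 2.32 mmol/kg

CA = [HCO3⁻] + 2[CO3²⁻] = (α₁ + 2α₂)·DIC
At pH 8.20: [H⁺]/K1 = 10^-2.25 = 0.0056234, K2/[H⁺] = 10^-0.71 = 0.19498
α₁ = 1/(1 + 0.0056234 + 0.19498) = 1/1.2006 = 0.8329; α₂ = α₁·K2/[H⁺] = 0.1624
α₁ + 2α₂ = 1.1577
DIC = CA / (α₁ + 2α₂) = 2.69 / 1.1577 = 2.32 mmol/kg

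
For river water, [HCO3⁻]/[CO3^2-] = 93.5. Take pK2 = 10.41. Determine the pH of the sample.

pH = 8.44

From K2 = [H⁺][CO3^2-]/[HCO3⁻]:  pH = pK2 − log₁₀([HCO3⁻]/[CO3^2-])
log₁₀(93.5) = +1.971
pH = 10.41 − (+1.971) = 8.44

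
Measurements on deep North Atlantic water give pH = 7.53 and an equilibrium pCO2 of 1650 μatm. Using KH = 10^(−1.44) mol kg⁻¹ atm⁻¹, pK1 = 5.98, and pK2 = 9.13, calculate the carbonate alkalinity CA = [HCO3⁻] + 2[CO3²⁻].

CA = 2.23 mmol/kg

[CO2*] = KH · pCO2 = 10^(−1.44) × 1650×10^-6 = 5.991×10^-5 mol/kg
α₀ = 1/(1 + K1/[H⁺] + K1K2/[H⁺]²) = 1/(1 + 10^+1.55 + 10^-0.05) = 0.02676
DIC = [CO2*]/α₀ = 5.991×10^-5 / 0.02676 = 2.239 mmol/kg
CA = (α₁ + 2α₂)·DIC = (0.9494 + 2×0.02385) × 2.239 = 2.23 mmol/kg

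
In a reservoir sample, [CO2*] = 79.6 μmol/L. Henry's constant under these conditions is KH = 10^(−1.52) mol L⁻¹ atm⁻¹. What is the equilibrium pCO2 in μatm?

KH = 10^(−1.52) = 3.020×10^-2 mol L⁻¹ atm⁻¹
pCO2 = [CO2*]/KH = 79.6×10^-6 / 3.020×10^-2 = 2.64×10^-3 atm = 2640 μatm

pCO2 = 2640 μatm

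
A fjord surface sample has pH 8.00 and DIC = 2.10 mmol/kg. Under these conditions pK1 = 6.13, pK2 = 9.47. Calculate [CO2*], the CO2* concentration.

[CO2*] = 0.0270 mmol/kg

α₀ = 1 / (1 + K1/[H⁺] + K1K2/[H⁺]²) = 1 / (1 + 10^+1.87 + 10^+0.40)
   = 1 / (1 + 74.131 + 2.5119) = 1/77.643 = 0.01288
[CO2*] = α₀ × DIC = 0.01288 × 2.10 = 0.0270 mmol/kg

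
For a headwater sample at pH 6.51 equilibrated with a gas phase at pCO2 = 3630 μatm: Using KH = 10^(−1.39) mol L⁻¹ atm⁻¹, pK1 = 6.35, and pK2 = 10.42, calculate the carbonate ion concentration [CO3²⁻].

[CO3²⁻] = 0.0263 μmol/L

[CO2*] = KH · pCO2 = 10^(−1.39) × 3630×10^-6 = 1.479×10^-4 mol/L
α₀ = 1/(1 + K1/[H⁺] + K1K2/[H⁺]²) = 1/(1 + 10^+0.16 + 10^-3.75) = 0.4089
DIC = [CO2*]/α₀ = 1.479×10^-4 / 0.4089 = 0.3617 mmol/L
[CO3²⁻] = α₂·DIC; α₂ = 7.271×10^-5, so [CO3²⁻] = 7.271×10^-5 × 0.3617 = 2.63×10^-5 mmol/L = 0.0263 μmol/L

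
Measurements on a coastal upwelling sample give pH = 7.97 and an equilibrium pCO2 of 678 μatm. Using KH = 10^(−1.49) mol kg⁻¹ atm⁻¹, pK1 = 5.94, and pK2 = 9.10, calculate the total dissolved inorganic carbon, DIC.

[CO2*] = KH · pCO2 = 10^(−1.49) × 678×10^-6 = 2.194×10^-5 mol/kg
α₀ = 1/(1 + K1/[H⁺] + K1K2/[H⁺]²) = 1/(1 + 10^+2.03 + 10^+0.90) = 0.008614
DIC = [CO2*]/α₀ = 2.194×10^-5 / 0.008614 = 2.55 mmol/kg

DIC = 2.55 mmol/kg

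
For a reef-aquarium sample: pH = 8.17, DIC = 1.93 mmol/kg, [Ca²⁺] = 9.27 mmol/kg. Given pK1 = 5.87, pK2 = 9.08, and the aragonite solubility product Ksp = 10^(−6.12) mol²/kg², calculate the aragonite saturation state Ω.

Ω = 2.57

α₂ = 1 / (1 + [H⁺]/K2 + [H⁺]²/(K1K2)) = 1 / (1 + 10^+0.91 + 10^-1.39)
   = 1 / (1 + 8.1283 + 0.040738) = 1/9.1690 = 0.1091
[CO3²⁻] = α₂ × DIC = 0.1091 × 1.93 = 0.2105 mmol/kg
Ksp = 10^(−6.12) = 7.586×10^-7
Ω = [Ca²⁺][CO3²⁻]/Ksp = (9.27×10^-3)(2.105×10^-4) / 7.586×10^-7 = 2.57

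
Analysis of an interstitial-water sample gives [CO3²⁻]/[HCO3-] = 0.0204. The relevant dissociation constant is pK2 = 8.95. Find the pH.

pH = 7.26

From K2 = [H⁺][CO3²⁻]/[HCO3-]:  pH = pK2 + log₁₀([CO3²⁻]/[HCO3-])
log₁₀(0.0204) = -1.690
pH = 8.95 + (-1.690) = 7.26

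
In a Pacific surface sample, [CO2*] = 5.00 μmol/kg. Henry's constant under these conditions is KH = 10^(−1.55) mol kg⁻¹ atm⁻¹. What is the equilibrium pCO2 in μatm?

KH = 10^(−1.55) = 2.818×10^-2 mol kg⁻¹ atm⁻¹
pCO2 = [CO2*]/KH = 5.00×10^-6 / 2.818×10^-2 = 1.77×10^-4 atm = 177 μatm

pCO2 = 177 μatm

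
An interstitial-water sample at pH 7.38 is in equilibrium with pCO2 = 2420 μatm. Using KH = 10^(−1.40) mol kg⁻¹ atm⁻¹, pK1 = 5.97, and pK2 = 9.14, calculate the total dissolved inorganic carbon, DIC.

DIC = 2.62 mmol/kg

[CO2*] = KH · pCO2 = 10^(−1.40) × 2420×10^-6 = 9.634×10^-5 mol/kg
α₀ = 1/(1 + K1/[H⁺] + K1K2/[H⁺]²) = 1/(1 + 10^+1.41 + 10^-0.35) = 0.03683
DIC = [CO2*]/α₀ = 9.634×10^-5 / 0.03683 = 2.62 mmol/kg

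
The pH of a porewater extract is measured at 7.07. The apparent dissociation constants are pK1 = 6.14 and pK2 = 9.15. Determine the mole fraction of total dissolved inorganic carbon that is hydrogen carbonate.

α₁ = 0.888

α₁ = 1 / (1 + [H⁺]/K1 + K2/[H⁺]) = 1 / (1 + 10^-0.93 + 10^-2.08)
   = 1 / (1 + 0.11749 + 0.0083176) = 1/1.1258 = 0.8883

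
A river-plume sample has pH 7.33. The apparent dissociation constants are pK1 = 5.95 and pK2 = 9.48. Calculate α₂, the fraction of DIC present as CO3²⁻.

α₂ = 0.00675

α₂ = 1 / (1 + [H⁺]/K2 + [H⁺]²/(K1K2)) = 1 / (1 + 10^+2.15 + 10^+0.77)
   = 1 / (1 + 141.25 + 5.8884) = 1/148.14 = 0.006750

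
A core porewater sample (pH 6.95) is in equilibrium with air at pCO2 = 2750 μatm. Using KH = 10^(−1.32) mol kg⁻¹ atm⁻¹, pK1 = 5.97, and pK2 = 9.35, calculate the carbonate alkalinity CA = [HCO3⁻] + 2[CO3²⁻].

[CO2*] = KH · pCO2 = 10^(−1.32) × 2750×10^-6 = 1.316×10^-4 mol/kg
α₀ = 1/(1 + K1/[H⁺] + K1K2/[H⁺]²) = 1/(1 + 10^+0.98 + 10^-1.42) = 0.09445
DIC = [CO2*]/α₀ = 1.316×10^-4 / 0.09445 = 1.394 mmol/kg
CA = (α₁ + 2α₂)·DIC = (0.9020 + 2×0.003591) × 1.394 = 1.27 mmol/kg

CA = 1.27 mmol/kg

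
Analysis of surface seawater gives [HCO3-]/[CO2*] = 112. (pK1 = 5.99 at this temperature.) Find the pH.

From K1 = [H⁺][HCO3-]/[CO2*]:  pH = pK1 + log₁₀([HCO3-]/[CO2*])
log₁₀(112) = +2.049
pH = 5.99 + (+2.049) = 8.04

pH = 8.04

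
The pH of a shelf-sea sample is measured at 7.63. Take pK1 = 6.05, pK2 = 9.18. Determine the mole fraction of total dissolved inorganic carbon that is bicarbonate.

α₁ = 1 / (1 + [H⁺]/K1 + K2/[H⁺]) = 1 / (1 + 10^-1.58 + 10^-1.55)
   = 1 / (1 + 0.026303 + 0.028184) = 1/1.0545 = 0.9483

α₁ = 0.948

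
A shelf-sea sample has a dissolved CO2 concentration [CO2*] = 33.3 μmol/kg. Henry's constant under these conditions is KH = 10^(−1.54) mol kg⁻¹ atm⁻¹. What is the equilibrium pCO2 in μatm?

KH = 10^(−1.54) = 2.884×10^-2 mol kg⁻¹ atm⁻¹
pCO2 = [CO2*]/KH = 33.3×10^-6 / 2.884×10^-2 = 1.15×10^-3 atm = 1150 μatm

pCO2 = 1150 μatm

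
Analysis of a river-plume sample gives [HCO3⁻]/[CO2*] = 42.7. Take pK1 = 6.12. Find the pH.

From K1 = [H⁺][HCO3⁻]/[CO2*]:  pH = pK1 + log₁₀([HCO3⁻]/[CO2*])
log₁₀(42.7) = +1.630
pH = 6.12 + (+1.630) = 7.75

pH = 7.75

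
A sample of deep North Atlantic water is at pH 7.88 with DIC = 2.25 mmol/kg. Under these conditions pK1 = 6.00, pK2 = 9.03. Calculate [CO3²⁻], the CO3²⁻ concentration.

[CO3²⁻] = 0.147 mmol/kg

α₂ = 1 / (1 + [H⁺]/K2 + [H⁺]²/(K1K2)) = 1 / (1 + 10^+1.15 + 10^-0.73)
   = 1 / (1 + 14.125 + 0.18621) = 1/15.312 = 0.06531
[CO3²⁻] = α₂ × DIC = 0.06531 × 2.25 = 0.147 mmol/kg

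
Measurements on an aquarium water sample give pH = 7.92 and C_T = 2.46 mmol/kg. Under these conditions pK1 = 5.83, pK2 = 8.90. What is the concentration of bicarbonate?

[HCO3⁻] = 2.21 mmol/kg

α₁ = 1 / (1 + [H⁺]/K1 + K2/[H⁺]) = 1 / (1 + 10^-2.09 + 10^-0.98)
   = 1 / (1 + 0.0081283 + 0.10471) = 1/1.1128 = 0.8986
[HCO3⁻] = α₁ × DIC = 0.8986 × 2.46 = 2.21 mmol/kg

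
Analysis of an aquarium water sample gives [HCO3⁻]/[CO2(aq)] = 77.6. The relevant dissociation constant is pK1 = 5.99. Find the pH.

pH = 7.88

From K1 = [H⁺][HCO3⁻]/[CO2(aq)]:  pH = pK1 + log₁₀([HCO3⁻]/[CO2(aq)])
log₁₀(77.6) = +1.890
pH = 5.99 + (+1.890) = 7.88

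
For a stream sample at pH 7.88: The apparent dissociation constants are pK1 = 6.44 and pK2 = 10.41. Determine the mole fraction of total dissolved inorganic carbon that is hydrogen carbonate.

α₁ = 0.962

α₁ = 1 / (1 + [H⁺]/K1 + K2/[H⁺]) = 1 / (1 + 10^-1.44 + 10^-2.53)
   = 1 / (1 + 0.036308 + 0.0029512) = 1/1.0393 = 0.9622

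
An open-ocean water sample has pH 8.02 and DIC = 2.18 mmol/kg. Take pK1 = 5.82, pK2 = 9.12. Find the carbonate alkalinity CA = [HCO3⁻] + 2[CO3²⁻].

CA = 2.33 mmol/kg

CA = [HCO3⁻] + 2[CO3²⁻] = (α₁ + 2α₂)·DIC
At pH 8.02: [H⁺]/K1 = 10^-2.20 = 0.0063096, K2/[H⁺] = 10^-1.10 = 0.079433
α₁ = 1/(1 + 0.0063096 + 0.079433) = 1/1.0857 = 0.9210; α₂ = α₁·K2/[H⁺] = 0.07316
α₁ + 2α₂ = 1.0673
CA = 1.0673 × 2.18 = 2.33 mmol/kg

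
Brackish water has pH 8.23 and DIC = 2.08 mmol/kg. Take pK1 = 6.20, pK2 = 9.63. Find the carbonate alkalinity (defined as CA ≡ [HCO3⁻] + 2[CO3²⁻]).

CA = 2.14 mmol/kg

CA = [HCO3⁻] + 2[CO3²⁻] = (α₁ + 2α₂)·DIC
At pH 8.23: [H⁺]/K1 = 10^-2.03 = 0.0093325, K2/[H⁺] = 10^-1.40 = 0.039811
α₁ = 1/(1 + 0.0093325 + 0.039811) = 1/1.0491 = 0.9532; α₂ = α₁·K2/[H⁺] = 0.03795
α₁ + 2α₂ = 1.0291
CA = 1.0291 × 2.08 = 2.14 mmol/kg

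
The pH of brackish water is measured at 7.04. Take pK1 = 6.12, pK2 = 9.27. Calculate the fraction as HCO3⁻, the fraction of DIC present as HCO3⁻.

α₁ = 1 / (1 + [H⁺]/K1 + K2/[H⁺]) = 1 / (1 + 10^-0.92 + 10^-2.23)
   = 1 / (1 + 0.12023 + 0.0058884) = 1/1.1261 = 0.8880

α₁ = 0.888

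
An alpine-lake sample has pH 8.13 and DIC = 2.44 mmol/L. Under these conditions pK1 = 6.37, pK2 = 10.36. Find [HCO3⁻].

[HCO3⁻] = 2.38 mmol/L

α₁ = 1 / (1 + [H⁺]/K1 + K2/[H⁺]) = 1 / (1 + 10^-1.76 + 10^-2.23)
   = 1 / (1 + 0.017378 + 0.0058884) = 1/1.0233 = 0.9773
[HCO3⁻] = α₁ × DIC = 0.9773 × 2.44 = 2.38 mmol/L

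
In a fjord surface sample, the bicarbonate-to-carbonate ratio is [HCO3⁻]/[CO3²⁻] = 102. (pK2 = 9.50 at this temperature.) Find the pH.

pH = 7.49

From K2 = [H⁺][CO3²⁻]/[HCO3⁻]:  pH = pK2 − log₁₀([HCO3⁻]/[CO3²⁻])
log₁₀(102) = +2.009
pH = 9.50 − (+2.009) = 7.49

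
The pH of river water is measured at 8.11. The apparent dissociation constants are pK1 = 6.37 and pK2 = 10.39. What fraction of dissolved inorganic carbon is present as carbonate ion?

α₂ = 1 / (1 + [H⁺]/K2 + [H⁺]²/(K1K2)) = 1 / (1 + 10^+2.28 + 10^+0.54)
   = 1 / (1 + 190.55 + 3.4674) = 1/195.01 = 0.005128

α₂ = 0.00513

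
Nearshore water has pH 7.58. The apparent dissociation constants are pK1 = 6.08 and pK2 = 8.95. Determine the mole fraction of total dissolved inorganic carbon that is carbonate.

α₂ = 0.0397

α₂ = 1 / (1 + [H⁺]/K2 + [H⁺]²/(K1K2)) = 1 / (1 + 10^+1.37 + 10^-0.13)
   = 1 / (1 + 23.442 + 0.74131) = 1/25.184 = 0.03971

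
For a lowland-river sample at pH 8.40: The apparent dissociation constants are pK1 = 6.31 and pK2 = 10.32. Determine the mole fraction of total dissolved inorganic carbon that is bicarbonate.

α₁ = 0.980

α₁ = 1 / (1 + [H⁺]/K1 + K2/[H⁺]) = 1 / (1 + 10^-2.09 + 10^-1.92)
   = 1 / (1 + 0.0081283 + 0.012023) = 1/1.0202 = 0.9802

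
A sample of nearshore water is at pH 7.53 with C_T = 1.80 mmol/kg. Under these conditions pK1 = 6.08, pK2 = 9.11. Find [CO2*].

[CO2*] = 0.0602 mmol/kg

α₀ = 1 / (1 + K1/[H⁺] + K1K2/[H⁺]²) = 1 / (1 + 10^+1.45 + 10^-0.13)
   = 1 / (1 + 28.184 + 0.74131) = 1/29.925 = 0.03342
[CO2*] = α₀ × DIC = 0.03342 × 1.80 = 0.0602 mmol/kg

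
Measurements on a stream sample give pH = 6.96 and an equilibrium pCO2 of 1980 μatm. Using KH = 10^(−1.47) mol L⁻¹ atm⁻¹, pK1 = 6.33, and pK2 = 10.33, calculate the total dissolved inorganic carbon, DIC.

[CO2*] = KH · pCO2 = 10^(−1.47) × 1980×10^-6 = 6.709×10^-5 mol/L
α₀ = 1/(1 + K1/[H⁺] + K1K2/[H⁺]²) = 1/(1 + 10^+0.63 + 10^-2.74) = 0.1898
DIC = [CO2*]/α₀ = 6.709×10^-5 / 0.1898 = 0.353 mmol/L

DIC = 0.353 mmol/L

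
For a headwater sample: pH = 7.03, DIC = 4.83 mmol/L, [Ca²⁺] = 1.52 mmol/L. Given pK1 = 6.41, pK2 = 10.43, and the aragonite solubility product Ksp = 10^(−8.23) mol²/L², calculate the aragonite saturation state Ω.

Ω = 0.400

α₂ = 1 / (1 + [H⁺]/K2 + [H⁺]²/(K1K2)) = 1 / (1 + 10^+3.40 + 10^+2.78)
   = 1 / (1 + 2511.9 + 602.56) = 1/3115.4 = 0.0003210
[CO3²⁻] = α₂ × DIC = 0.0003210 × 4.83 = 0.001550 mmol/L = 1.550 μmol/L
Ksp = 10^(−8.23) = 5.888×10^-9
Ω = [Ca²⁺][CO3²⁻]/Ksp = (1.52×10^-3)(1.550×10^-6) / 5.888×10^-9 = 0.400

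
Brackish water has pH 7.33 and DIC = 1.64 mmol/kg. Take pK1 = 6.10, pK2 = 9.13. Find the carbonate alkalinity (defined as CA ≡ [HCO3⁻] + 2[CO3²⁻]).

CA = 1.57 mmol/kg

CA = [HCO3⁻] + 2[CO3²⁻] = (α₁ + 2α₂)·DIC
At pH 7.33: [H⁺]/K1 = 10^-1.23 = 0.058884, K2/[H⁺] = 10^-1.80 = 0.015849
α₁ = 1/(1 + 0.058884 + 0.015849) = 1/1.0747 = 0.9305; α₂ = α₁·K2/[H⁺] = 0.01475
α₁ + 2α₂ = 0.9600
CA = 0.9600 × 1.64 = 1.57 mmol/kg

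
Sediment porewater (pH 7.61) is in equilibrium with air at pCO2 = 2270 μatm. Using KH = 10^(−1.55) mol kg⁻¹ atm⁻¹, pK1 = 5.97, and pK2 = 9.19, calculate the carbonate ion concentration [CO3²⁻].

[CO3²⁻] = 0.0735 mmol/kg

[CO2*] = KH · pCO2 = 10^(−1.55) × 2270×10^-6 = 6.398×10^-5 mol/kg
α₀ = 1/(1 + K1/[H⁺] + K1K2/[H⁺]²) = 1/(1 + 10^+1.64 + 10^+0.06) = 0.02183
DIC = [CO2*]/α₀ = 6.398×10^-5 / 0.02183 = 2.930 mmol/kg
[CO3²⁻] = α₂·DIC; α₂ = 0.02507, so [CO3²⁻] = 0.02507 × 2.930 = 0.0735 mmol/kg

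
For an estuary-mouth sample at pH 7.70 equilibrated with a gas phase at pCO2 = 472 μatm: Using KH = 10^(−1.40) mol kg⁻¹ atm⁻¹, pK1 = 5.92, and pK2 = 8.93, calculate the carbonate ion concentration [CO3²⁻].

[CO3²⁻] = 0.0667 mmol/kg

[CO2*] = KH · pCO2 = 10^(−1.40) × 472×10^-6 = 1.879×10^-5 mol/kg
α₀ = 1/(1 + K1/[H⁺] + K1K2/[H⁺]²) = 1/(1 + 10^+1.78 + 10^+0.55) = 0.01543
DIC = [CO2*]/α₀ = 1.879×10^-5 / 0.01543 = 1.218 mmol/kg
[CO3²⁻] = α₂·DIC; α₂ = 0.05475, so [CO3²⁻] = 0.05475 × 1.218 = 0.0667 mmol/kg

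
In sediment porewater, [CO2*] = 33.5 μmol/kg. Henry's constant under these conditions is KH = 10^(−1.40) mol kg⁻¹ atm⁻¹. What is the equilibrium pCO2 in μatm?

KH = 10^(−1.40) = 3.981×10^-2 mol kg⁻¹ atm⁻¹
pCO2 = [CO2*]/KH = 33.5×10^-6 / 3.981×10^-2 = 8.41×10^-4 atm = 841 μatm

pCO2 = 841 μatm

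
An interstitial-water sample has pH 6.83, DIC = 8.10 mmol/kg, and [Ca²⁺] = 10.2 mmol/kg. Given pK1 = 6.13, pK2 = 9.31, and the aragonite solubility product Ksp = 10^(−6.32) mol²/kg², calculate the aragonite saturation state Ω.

α₂ = 1 / (1 + [H⁺]/K2 + [H⁺]²/(K1K2)) = 1 / (1 + 10^+2.48 + 10^+1.78)
   = 1 / (1 + 302.00 + 60.256) = 1/363.25 = 0.002753
[CO3²⁻] = α₂ × DIC = 0.002753 × 8.10 = 0.02230 mmol/kg
Ksp = 10^(−6.32) = 4.786×10^-7
Ω = [Ca²⁺][CO3²⁻]/Ksp = (10.2×10^-3)(2.230×10^-5) / 4.786×10^-7 = 0.475

Ω = 0.475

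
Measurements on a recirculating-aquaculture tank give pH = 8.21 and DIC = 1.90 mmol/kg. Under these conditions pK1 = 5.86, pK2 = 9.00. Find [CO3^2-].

α₂ = 1 / (1 + [H⁺]/K2 + [H⁺]²/(K1K2)) = 1 / (1 + 10^+0.79 + 10^-1.56)
   = 1 / (1 + 6.1660 + 0.027542) = 1/7.1935 = 0.1390
[CO3²⁻] = α₂ × DIC = 0.1390 × 1.90 = 0.264 mmol/kg

[CO3²⁻] = 0.264 mmol/kg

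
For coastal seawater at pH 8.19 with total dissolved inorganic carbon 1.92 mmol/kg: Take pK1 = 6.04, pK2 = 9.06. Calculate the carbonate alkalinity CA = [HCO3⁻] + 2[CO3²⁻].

CA = 2.13 mmol/kg

CA = [HCO3⁻] + 2[CO3²⁻] = (α₁ + 2α₂)·DIC
At pH 8.19: [H⁺]/K1 = 10^-2.15 = 0.0070795, K2/[H⁺] = 10^-0.87 = 0.13490
α₁ = 1/(1 + 0.0070795 + 0.13490) = 1/1.1420 = 0.8757; α₂ = α₁·K2/[H⁺] = 0.1181
α₁ + 2α₂ = 1.1119
CA = 1.1119 × 1.92 = 2.13 mmol/kg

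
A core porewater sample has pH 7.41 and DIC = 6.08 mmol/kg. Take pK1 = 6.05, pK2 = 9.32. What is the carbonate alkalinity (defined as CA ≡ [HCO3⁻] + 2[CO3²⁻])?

CA = [HCO3⁻] + 2[CO3²⁻] = (α₁ + 2α₂)·DIC
At pH 7.41: [H⁺]/K1 = 10^-1.36 = 0.043652, K2/[H⁺] = 10^-1.91 = 0.012303
α₁ = 1/(1 + 0.043652 + 0.012303) = 1/1.0560 = 0.9470; α₂ = α₁·K2/[H⁺] = 0.01165
α₁ + 2α₂ = 0.9703
CA = 0.9703 × 6.08 = 5.90 mmol/kg

CA = 5.90 mmol/kg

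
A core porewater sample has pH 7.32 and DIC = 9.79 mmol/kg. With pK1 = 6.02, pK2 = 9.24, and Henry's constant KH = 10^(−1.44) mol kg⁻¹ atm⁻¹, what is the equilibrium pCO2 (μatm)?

pCO2 = 1.27×10^4 μatm

α₀ = 1 / (1 + K1/[H⁺] + K1K2/[H⁺]²) = 1 / (1 + 10^+1.30 + 10^-0.62)
   = 1 / (1 + 19.953 + 0.23988) = 1/21.193 = 0.04719
[CO2*] = α₀ × DIC = 0.04719 × 9.79 = 0.4620 mmol/kg
pCO2 = [CO2*]/KH = 4.620×10^-4 / 3.631×10^-2 = 1.27×10^4 μatm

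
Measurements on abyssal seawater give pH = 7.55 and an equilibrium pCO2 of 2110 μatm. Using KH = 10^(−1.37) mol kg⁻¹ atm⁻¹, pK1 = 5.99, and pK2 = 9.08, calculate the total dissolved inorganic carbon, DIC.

[CO2*] = KH · pCO2 = 10^(−1.37) × 2110×10^-6 = 9.001×10^-5 mol/kg
α₀ = 1/(1 + K1/[H⁺] + K1K2/[H⁺]²) = 1/(1 + 10^+1.56 + 10^+0.03) = 0.02606
DIC = [CO2*]/α₀ = 9.001×10^-5 / 0.02606 = 3.45 mmol/kg

DIC = 3.45 mmol/kg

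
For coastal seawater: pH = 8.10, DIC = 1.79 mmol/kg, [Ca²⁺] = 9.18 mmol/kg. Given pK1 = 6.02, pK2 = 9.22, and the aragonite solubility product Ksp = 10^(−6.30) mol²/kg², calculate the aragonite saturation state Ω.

Ω = 2.29

α₂ = 1 / (1 + [H⁺]/K2 + [H⁺]²/(K1K2)) = 1 / (1 + 10^+1.12 + 10^-0.96)
   = 1 / (1 + 13.183 + 0.10965) = 1/14.292 = 0.06997
[CO3²⁻] = α₂ × DIC = 0.06997 × 1.79 = 0.1252 mmol/kg
Ksp = 10^(−6.30) = 5.012×10^-7
Ω = [Ca²⁺][CO3²⁻]/Ksp = (9.18×10^-3)(1.252×10^-4) / 5.012×10^-7 = 2.29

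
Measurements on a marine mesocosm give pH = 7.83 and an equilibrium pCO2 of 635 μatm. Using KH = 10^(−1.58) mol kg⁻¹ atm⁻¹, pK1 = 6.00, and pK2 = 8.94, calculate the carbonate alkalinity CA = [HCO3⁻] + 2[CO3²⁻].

CA = 1.30 mmol/kg

[CO2*] = KH · pCO2 = 10^(−1.58) × 635×10^-6 = 1.670×10^-5 mol/kg
α₀ = 1/(1 + K1/[H⁺] + K1K2/[H⁺]²) = 1/(1 + 10^+1.83 + 10^+0.72) = 0.01354
DIC = [CO2*]/α₀ = 1.670×10^-5 / 0.01354 = 1.234 mmol/kg
CA = (α₁ + 2α₂)·DIC = (0.9154 + 2×0.07106) × 1.234 = 1.30 mmol/kg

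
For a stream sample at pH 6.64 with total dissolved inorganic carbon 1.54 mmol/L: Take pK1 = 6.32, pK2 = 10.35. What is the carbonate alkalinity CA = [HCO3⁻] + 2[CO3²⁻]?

CA = [HCO3⁻] + 2[CO3²⁻] = (α₁ + 2α₂)·DIC
At pH 6.64: [H⁺]/K1 = 10^-0.32 = 0.47863, K2/[H⁺] = 10^-3.71 = 0.00019498
α₁ = 1/(1 + 0.47863 + 0.00019498) = 1/1.4788 = 0.6762; α₂ = α₁·K2/[H⁺] = 0.0001319
α₁ + 2α₂ = 0.6765
CA = 0.6765 × 1.54 = 1.04 mmol/L

CA = 1.04 mmol/L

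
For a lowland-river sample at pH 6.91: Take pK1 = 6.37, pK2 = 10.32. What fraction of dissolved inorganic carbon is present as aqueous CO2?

α₀ = 0.224

α₀ = 1 / (1 + K1/[H⁺] + K1K2/[H⁺]²) = 1 / (1 + 10^+0.54 + 10^-2.87)
   = 1 / (1 + 3.4674 + 0.0013490) = 1/4.4687 = 0.2238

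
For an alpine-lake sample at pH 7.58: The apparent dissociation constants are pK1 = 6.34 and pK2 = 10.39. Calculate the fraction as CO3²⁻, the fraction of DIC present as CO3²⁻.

α₂ = 0.00146

α₂ = 1 / (1 + [H⁺]/K2 + [H⁺]²/(K1K2)) = 1 / (1 + 10^+2.81 + 10^+1.57)
   = 1 / (1 + 645.65 + 37.154) = 1/683.81 = 0.001462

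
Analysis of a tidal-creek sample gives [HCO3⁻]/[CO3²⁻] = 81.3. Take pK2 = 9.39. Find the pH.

From K2 = [H⁺][CO3²⁻]/[HCO3⁻]:  pH = pK2 − log₁₀([HCO3⁻]/[CO3²⁻])
log₁₀(81.3) = +1.910
pH = 9.39 − (+1.910) = 7.48

pH = 7.48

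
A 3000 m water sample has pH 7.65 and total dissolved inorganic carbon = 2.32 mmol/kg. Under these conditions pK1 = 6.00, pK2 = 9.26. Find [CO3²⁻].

α₂ = 1 / (1 + [H⁺]/K2 + [H⁺]²/(K1K2)) = 1 / (1 + 10^+1.61 + 10^-0.04)
   = 1 / (1 + 40.738 + 0.91201) = 1/42.650 = 0.02345
[CO3²⁻] = α₂ × DIC = 0.02345 × 2.32 = 0.0544 mmol/kg

[CO3²⁻] = 0.0544 mmol/kg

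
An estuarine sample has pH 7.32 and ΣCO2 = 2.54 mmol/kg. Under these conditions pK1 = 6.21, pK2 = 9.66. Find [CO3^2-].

α₂ = 1 / (1 + [H⁺]/K2 + [H⁺]²/(K1K2)) = 1 / (1 + 10^+2.34 + 10^+1.23)
   = 1 / (1 + 218.78 + 16.982) = 1/236.76 = 0.004224
[CO3²⁻] = α₂ × DIC = 0.004224 × 2.54 = 0.0107 mmol/kg = 10.7 μmol/kg

[CO3²⁻] = 10.7 μmol/kg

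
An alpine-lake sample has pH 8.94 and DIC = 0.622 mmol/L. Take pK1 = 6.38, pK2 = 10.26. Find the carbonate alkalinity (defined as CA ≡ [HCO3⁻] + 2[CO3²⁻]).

CA = 0.649 mmol/L

CA = [HCO3⁻] + 2[CO3²⁻] = (α₁ + 2α₂)·DIC
At pH 8.94: [H⁺]/K1 = 10^-2.56 = 0.0027542, K2/[H⁺] = 10^-1.32 = 0.047863
α₁ = 1/(1 + 0.0027542 + 0.047863) = 1/1.0506 = 0.9518; α₂ = α₁·K2/[H⁺] = 0.04556
α₁ + 2α₂ = 1.0429
CA = 1.0429 × 0.622 = 0.649 mmol/L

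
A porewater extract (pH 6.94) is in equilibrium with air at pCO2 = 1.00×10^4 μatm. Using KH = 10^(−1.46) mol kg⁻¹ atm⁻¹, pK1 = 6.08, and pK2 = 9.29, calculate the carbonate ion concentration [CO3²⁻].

[CO2*] = KH · pCO2 = 10^(−1.46) × 1.00×10^4×10^-6 = 3.467×10^-4 mol/kg
α₀ = 1/(1 + K1/[H⁺] + K1K2/[H⁺]²) = 1/(1 + 10^+0.86 + 10^-1.49) = 0.1208
DIC = [CO2*]/α₀ = 3.467×10^-4 / 0.1208 = 2.870 mmol/kg
[CO3²⁻] = α₂·DIC; α₂ = 0.003910, so [CO3²⁻] = 0.003910 × 2.870 = 0.0112 mmol/kg = 11.2 μmol/kg

[CO3²⁻] = 11.2 μmol/kg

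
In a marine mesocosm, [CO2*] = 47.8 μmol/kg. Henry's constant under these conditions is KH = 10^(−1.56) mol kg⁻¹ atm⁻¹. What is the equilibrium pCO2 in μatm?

KH = 10^(−1.56) = 2.754×10^-2 mol kg⁻¹ atm⁻¹
pCO2 = [CO2*]/KH = 47.8×10^-6 / 2.754×10^-2 = 1.74×10^-3 atm = 1740 μatm

pCO2 = 1740 μatm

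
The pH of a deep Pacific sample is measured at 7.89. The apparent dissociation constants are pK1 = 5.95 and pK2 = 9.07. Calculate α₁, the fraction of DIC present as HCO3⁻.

α₁ = 0.928

α₁ = 1 / (1 + [H⁺]/K1 + K2/[H⁺]) = 1 / (1 + 10^-1.94 + 10^-1.18)
   = 1 / (1 + 0.011482 + 0.066069) = 1/1.0776 = 0.9280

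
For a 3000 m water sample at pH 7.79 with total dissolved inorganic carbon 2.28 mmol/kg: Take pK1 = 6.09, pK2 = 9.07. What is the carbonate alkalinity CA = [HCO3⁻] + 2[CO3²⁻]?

CA = 2.35 mmol/kg

CA = [HCO3⁻] + 2[CO3²⁻] = (α₁ + 2α₂)·DIC
At pH 7.79: [H⁺]/K1 = 10^-1.70 = 0.019953, K2/[H⁺] = 10^-1.28 = 0.052481
α₁ = 1/(1 + 0.019953 + 0.052481) = 1/1.0724 = 0.9325; α₂ = α₁·K2/[H⁺] = 0.04894
α₁ + 2α₂ = 1.0303
CA = 1.0303 × 2.28 = 2.35 mmol/kg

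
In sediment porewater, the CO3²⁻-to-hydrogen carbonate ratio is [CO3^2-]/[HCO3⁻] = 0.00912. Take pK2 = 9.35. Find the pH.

pH = 7.31

From K2 = [H⁺][CO3^2-]/[HCO3⁻]:  pH = pK2 + log₁₀([CO3^2-]/[HCO3⁻])
log₁₀(0.00912) = -2.040
pH = 9.35 + (-2.040) = 7.31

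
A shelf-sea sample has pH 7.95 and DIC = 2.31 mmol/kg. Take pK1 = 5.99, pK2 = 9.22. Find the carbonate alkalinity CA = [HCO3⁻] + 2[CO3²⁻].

CA = 2.40 mmol/kg

CA = [HCO3⁻] + 2[CO3²⁻] = (α₁ + 2α₂)·DIC
At pH 7.95: [H⁺]/K1 = 10^-1.96 = 0.010965, K2/[H⁺] = 10^-1.27 = 0.053703
α₁ = 1/(1 + 0.010965 + 0.053703) = 1/1.0647 = 0.9393; α₂ = α₁·K2/[H⁺] = 0.05044
α₁ + 2α₂ = 1.0401
CA = 1.0401 × 2.31 = 2.40 mmol/kg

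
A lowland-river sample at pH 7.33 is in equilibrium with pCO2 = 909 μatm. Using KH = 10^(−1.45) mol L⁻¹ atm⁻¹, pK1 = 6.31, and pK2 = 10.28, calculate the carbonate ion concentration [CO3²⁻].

[CO3²⁻] = 0.379 μmol/L

[CO2*] = KH · pCO2 = 10^(−1.45) × 909×10^-6 = 3.225×10^-5 mol/L
α₀ = 1/(1 + K1/[H⁺] + K1K2/[H⁺]²) = 1/(1 + 10^+1.02 + 10^-1.93) = 0.08708
DIC = [CO2*]/α₀ = 3.225×10^-5 / 0.08708 = 0.3704 mmol/L
[CO3²⁻] = α₂·DIC; α₂ = 0.001023, so [CO3²⁻] = 0.001023 × 0.3704 = 0.000379 mmol/L = 0.379 μmol/L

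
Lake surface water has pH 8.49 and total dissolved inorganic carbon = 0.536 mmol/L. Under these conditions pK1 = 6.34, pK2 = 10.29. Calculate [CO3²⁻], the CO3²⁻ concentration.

[CO3²⁻] = 8.30 μmol/L

α₂ = 1 / (1 + [H⁺]/K2 + [H⁺]²/(K1K2)) = 1 / (1 + 10^+1.80 + 10^-0.35)
   = 1 / (1 + 63.096 + 0.44668) = 1/64.542 = 0.01549
[CO3²⁻] = α₂ × DIC = 0.01549 × 0.536 = 0.00830 mmol/L = 8.30 μmol/L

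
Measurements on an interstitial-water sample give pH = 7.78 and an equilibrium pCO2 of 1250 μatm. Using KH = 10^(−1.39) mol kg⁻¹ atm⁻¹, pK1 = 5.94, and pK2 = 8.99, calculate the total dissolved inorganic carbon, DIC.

[CO2*] = KH · pCO2 = 10^(−1.39) × 1250×10^-6 = 5.092×10^-5 mol/kg
α₀ = 1/(1 + K1/[H⁺] + K1K2/[H⁺]²) = 1/(1 + 10^+1.84 + 10^+0.63) = 0.01343
DIC = [CO2*]/α₀ = 5.092×10^-5 / 0.01343 = 3.79 mmol/kg

DIC = 3.79 mmol/kg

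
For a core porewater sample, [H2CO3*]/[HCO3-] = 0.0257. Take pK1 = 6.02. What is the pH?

pH = 7.61

From K1 = [H⁺][HCO3-]/[H2CO3*]:  pH = pK1 − log₁₀([H2CO3*]/[HCO3-])
log₁₀(0.0257) = -1.590
pH = 6.02 − (-1.590) = 7.61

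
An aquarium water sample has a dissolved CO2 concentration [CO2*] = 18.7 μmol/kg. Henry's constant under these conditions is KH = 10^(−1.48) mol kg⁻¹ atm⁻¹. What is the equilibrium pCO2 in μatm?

pCO2 = 565 μatm

KH = 10^(−1.48) = 3.311×10^-2 mol kg⁻¹ atm⁻¹
pCO2 = [CO2*]/KH = 18.7×10^-6 / 3.311×10^-2 = 5.65×10^-4 atm = 565 μatm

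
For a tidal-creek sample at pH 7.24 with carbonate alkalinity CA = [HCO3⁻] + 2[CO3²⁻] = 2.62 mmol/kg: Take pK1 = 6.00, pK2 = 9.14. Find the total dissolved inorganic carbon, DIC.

DIC = 2.73 mmol/kg

CA = [HCO3⁻] + 2[CO3²⁻] = (α₁ + 2α₂)·DIC
At pH 7.24: [H⁺]/K1 = 10^-1.24 = 0.057544, K2/[H⁺] = 10^-1.90 = 0.012589
α₁ = 1/(1 + 0.057544 + 0.012589) = 1/1.0701 = 0.9345; α₂ = α₁·K2/[H⁺] = 0.01176
α₁ + 2α₂ = 0.9580
DIC = CA / (α₁ + 2α₂) = 2.62 / 0.9580 = 2.73 mmol/kg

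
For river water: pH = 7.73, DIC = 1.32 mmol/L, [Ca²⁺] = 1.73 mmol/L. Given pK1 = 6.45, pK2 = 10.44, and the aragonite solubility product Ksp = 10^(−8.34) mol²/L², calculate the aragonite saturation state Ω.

Ω = 0.924

α₂ = 1 / (1 + [H⁺]/K2 + [H⁺]²/(K1K2)) = 1 / (1 + 10^+2.71 + 10^+1.43)
   = 1 / (1 + 512.86 + 26.915) = 1/540.78 = 0.001849
[CO3²⁻] = α₂ × DIC = 0.001849 × 1.32 = 0.002441 mmol/L = 2.441 μmol/L
Ksp = 10^(−8.34) = 4.571×10^-9
Ω = [Ca²⁺][CO3²⁻]/Ksp = (1.73×10^-3)(2.441×10^-6) / 4.571×10^-9 = 0.924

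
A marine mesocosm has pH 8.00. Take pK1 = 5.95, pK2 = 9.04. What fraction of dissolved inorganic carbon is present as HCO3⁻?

α₁ = 1 / (1 + [H⁺]/K1 + K2/[H⁺]) = 1 / (1 + 10^-2.05 + 10^-1.04)
   = 1 / (1 + 0.0089125 + 0.091201) = 1/1.1001 = 0.9090

α₁ = 0.909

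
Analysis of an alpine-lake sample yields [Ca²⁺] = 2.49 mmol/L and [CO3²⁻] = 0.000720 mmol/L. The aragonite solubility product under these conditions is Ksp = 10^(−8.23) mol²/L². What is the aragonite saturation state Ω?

Ksp = 10^(−8.23) = 5.888×10^-9
Ω = [Ca²⁺][CO3²⁻]/Ksp = (2.49×10^-3)(0.000720×10^-3) / 5.888×10^-9 = 0.304

Ω = 0.304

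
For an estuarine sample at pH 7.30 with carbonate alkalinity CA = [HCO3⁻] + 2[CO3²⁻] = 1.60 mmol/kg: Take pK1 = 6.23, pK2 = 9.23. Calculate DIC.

DIC = 1.71 mmol/kg

CA = [HCO3⁻] + 2[CO3²⁻] = (α₁ + 2α₂)·DIC
At pH 7.30: [H⁺]/K1 = 10^-1.07 = 0.085114, K2/[H⁺] = 10^-1.93 = 0.011749
α₁ = 1/(1 + 0.085114 + 0.011749) = 1/1.0969 = 0.9117; α₂ = α₁·K2/[H⁺] = 0.01071
α₁ + 2α₂ = 0.9331
DIC = CA / (α₁ + 2α₂) = 1.60 / 0.9331 = 1.71 mmol/kg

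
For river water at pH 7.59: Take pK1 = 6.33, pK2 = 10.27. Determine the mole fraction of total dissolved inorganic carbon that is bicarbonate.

α₁ = 0.946

α₁ = 1 / (1 + [H⁺]/K1 + K2/[H⁺]) = 1 / (1 + 10^-1.26 + 10^-2.68)
   = 1 / (1 + 0.054954 + 0.0020893) = 1/1.0570 = 0.9460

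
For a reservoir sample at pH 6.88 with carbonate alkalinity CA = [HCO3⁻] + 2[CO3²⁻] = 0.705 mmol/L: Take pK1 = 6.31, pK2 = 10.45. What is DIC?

CA = [HCO3⁻] + 2[CO3²⁻] = (α₁ + 2α₂)·DIC
At pH 6.88: [H⁺]/K1 = 10^-0.57 = 0.26915, K2/[H⁺] = 10^-3.57 = 0.00026915
α₁ = 1/(1 + 0.26915 + 0.00026915) = 1/1.2694 = 0.7878; α₂ = α₁·K2/[H⁺] = 0.0002120
α₁ + 2α₂ = 0.7882
DIC = CA / (α₁ + 2α₂) = 0.705 / 0.7882 = 0.894 mmol/L

DIC = 0.894 mmol/L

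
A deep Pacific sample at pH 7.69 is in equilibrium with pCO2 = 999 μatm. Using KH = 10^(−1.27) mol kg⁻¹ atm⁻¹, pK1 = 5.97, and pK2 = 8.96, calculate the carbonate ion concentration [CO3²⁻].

[CO2*] = KH · pCO2 = 10^(−1.27) × 999×10^-6 = 5.365×10^-5 mol/kg
α₀ = 1/(1 + K1/[H⁺] + K1K2/[H⁺]²) = 1/(1 + 10^+1.72 + 10^+0.45) = 0.01776
DIC = [CO2*]/α₀ = 5.365×10^-5 / 0.01776 = 3.020 mmol/kg
[CO3²⁻] = α₂·DIC; α₂ = 0.05006, so [CO3²⁻] = 0.05006 × 3.020 = 0.151 mmol/kg

[CO3²⁻] = 0.151 mmol/kg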